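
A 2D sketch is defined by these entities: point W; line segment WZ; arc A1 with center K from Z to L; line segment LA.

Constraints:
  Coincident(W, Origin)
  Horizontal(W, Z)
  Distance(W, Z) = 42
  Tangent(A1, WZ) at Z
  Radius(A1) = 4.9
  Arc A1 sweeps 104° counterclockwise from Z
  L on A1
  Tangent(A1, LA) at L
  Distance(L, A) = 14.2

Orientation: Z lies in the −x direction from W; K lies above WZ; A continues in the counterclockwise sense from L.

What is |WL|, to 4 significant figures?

37.74

W is at the origin; WZ is horizontal with |WZ| = 42.0 and Z on the −x side, so Z = (-42.00, 0.000). Since A1 is tangent to WZ there, KZ ⟂ WZ, so K = Z + (0, 4.9) = (-42.00, 4.900). On A1, Z sits at bearing -90° from K; a 104° counterclockwise sweep puts L at bearing 14°, so L = K + 4.9·(cos 14°, sin 14°) = (-37.25, 6.085). Then |WL| = |L − W| = 37.74.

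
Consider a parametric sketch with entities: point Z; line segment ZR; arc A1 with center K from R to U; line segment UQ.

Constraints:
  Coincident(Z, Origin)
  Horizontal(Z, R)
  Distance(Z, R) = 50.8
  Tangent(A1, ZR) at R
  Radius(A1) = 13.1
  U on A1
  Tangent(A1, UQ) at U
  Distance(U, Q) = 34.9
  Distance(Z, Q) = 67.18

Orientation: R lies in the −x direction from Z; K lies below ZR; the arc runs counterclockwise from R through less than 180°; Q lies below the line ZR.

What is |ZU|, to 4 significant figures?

65.20

Checks: |KU| = 13.10 ✓; ∠(KU, UQ) = 90.00° ✓; |UQ| = 34.90 ✓; |ZQ| = 67.18 ✓.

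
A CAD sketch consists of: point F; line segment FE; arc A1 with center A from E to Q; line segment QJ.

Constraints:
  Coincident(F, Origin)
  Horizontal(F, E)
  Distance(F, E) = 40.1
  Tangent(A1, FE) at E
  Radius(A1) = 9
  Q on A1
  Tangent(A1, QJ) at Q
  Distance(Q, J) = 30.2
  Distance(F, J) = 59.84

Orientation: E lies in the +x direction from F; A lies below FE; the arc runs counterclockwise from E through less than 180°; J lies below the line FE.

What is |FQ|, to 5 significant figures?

34.328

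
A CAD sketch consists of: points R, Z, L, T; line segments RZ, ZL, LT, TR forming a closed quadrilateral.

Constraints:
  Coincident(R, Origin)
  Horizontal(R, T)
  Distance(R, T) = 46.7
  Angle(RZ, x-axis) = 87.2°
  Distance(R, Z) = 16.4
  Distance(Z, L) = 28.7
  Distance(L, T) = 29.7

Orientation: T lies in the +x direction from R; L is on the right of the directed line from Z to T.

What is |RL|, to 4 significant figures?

19.02

Checks: |ZL| = 28.70 ✓; |LT| = 29.70 ✓.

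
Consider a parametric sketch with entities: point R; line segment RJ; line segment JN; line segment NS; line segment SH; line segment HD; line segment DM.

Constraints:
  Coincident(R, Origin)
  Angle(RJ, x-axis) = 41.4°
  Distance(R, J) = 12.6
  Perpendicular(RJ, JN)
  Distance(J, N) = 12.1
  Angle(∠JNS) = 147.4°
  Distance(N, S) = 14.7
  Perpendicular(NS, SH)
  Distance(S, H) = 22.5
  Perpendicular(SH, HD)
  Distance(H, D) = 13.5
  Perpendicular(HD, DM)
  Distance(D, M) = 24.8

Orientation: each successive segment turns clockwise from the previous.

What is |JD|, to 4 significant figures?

19.63

R is at the origin; RJ runs at 41.4° with length 12.6, so J = (9.451, 8.333). The perpendicularity gives JN at right angles to RJ, so JN runs at -48.60°; with |JN| = 12.1, N = (17.45, -0.7438). ∠JNS = 147.4° gives NS at -81.20° from the x-axis; with |NS| = 14.7, S = (19.70, -15.27). NS is perpendicular to SH, so SH runs at -171.2°; with |SH| = 22.5, H = (-2.533, -18.71). The perpendicularity gives HD at right angles to SH, so HD runs at 98.80°; with |HD| = 13.5, D = (-4.598, -5.372). Then |JD| = |D − J| = 19.63.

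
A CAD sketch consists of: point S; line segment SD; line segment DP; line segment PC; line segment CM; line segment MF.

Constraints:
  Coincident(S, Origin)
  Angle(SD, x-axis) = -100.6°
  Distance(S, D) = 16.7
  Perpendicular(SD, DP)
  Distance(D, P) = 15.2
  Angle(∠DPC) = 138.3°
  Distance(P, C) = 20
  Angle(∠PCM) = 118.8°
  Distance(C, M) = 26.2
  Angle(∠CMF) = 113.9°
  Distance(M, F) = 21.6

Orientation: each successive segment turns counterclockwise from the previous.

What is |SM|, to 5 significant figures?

32.864

S is at the origin; SD runs at -100.6° with length 16.7, so D = (-3.0720, -16.415). SD is perpendicular to DP, so DP runs at -10.600°; with |DP| = 15.2, P = (11.869, -19.211). ∠DPC = 138.3° gives PC at 31.100° from the x-axis; with |PC| = 20.0, C = (28.994, -8.8804). ∠PCM = 118.8° gives CM at 92.300° from the x-axis; with |CM| = 26.2, M = (27.943, 17.298). Then |SM| = |M − S| = 32.864.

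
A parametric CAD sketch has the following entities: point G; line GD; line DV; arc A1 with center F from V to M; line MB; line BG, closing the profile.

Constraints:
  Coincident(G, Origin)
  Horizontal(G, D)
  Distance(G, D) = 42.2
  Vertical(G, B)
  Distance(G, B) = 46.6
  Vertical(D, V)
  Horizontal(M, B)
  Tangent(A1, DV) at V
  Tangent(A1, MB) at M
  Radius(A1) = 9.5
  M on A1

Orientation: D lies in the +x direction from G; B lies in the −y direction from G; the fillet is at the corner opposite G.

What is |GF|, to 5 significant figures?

49.454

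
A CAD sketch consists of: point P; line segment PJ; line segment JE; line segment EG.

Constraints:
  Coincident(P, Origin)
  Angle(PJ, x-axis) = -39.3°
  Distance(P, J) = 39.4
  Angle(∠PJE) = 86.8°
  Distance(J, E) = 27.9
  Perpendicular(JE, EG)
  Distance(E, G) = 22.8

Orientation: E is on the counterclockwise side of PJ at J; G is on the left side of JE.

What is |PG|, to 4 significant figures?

30.56

P is at the origin; PJ runs at -39.3° with length 39.4, so J = 39.4·(cos -39.3°, sin -39.3°) = (30.49, -24.96). ∠PJE = 86.8°, so JE runs at -39.3° + (180° − 86.8°) = 53.90° from the x-axis; with |JE| = 27.9, E = J + 27.9·(cos 53.90°, sin 53.90°) = (46.93, -2.412). The perpendicularity gives EG at right angles to JE; with |EG| = 22.8 on the left of JE, G = E + 22.8·(-0.8080, 0.5892) = (28.51, 11.02). Then |PG| = |G − P| = 30.56.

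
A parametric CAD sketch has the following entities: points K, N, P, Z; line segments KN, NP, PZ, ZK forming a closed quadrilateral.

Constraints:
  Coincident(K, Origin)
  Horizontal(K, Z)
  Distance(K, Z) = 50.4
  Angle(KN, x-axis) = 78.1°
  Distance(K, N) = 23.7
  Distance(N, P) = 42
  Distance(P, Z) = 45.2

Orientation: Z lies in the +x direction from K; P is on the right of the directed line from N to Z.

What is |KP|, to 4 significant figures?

20.74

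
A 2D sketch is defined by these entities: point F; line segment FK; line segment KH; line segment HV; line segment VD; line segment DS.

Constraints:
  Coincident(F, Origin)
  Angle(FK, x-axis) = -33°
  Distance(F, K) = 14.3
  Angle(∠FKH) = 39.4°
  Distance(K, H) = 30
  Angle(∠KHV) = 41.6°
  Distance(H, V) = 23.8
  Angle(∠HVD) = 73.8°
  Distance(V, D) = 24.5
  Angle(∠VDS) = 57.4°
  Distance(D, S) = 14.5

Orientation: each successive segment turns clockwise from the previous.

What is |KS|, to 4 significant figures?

16.70

∠HVD = 73.8° gives VD at -58.20° from the x-axis; with |VD| = 24.5, D = (11.02, -14.27). ∠VDS = 57.4° gives DS at 179.2° from the x-axis; with |DS| = 14.5, S = (-3.483, -14.07). Then |KS| = |S − K| = 16.70.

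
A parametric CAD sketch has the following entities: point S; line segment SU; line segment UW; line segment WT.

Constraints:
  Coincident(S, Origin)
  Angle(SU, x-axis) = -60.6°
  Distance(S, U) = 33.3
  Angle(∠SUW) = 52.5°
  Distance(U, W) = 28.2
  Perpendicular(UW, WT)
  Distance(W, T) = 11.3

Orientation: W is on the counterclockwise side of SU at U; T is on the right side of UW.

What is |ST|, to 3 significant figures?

38.5

∠SUW = 52.5°, so UW runs at -60.6° + (180° − 52.5°) = 66.9° from the x-axis; with |UW| = 28.2, W = U + 28.2·(cos 66.9°, sin 66.9°) = (27.4, -3.07). The perpendicularity gives WT at right angles to UW; with |WT| = 11.3 on the right of UW, T = W + 11.3·(0.920, -0.392) = (37.8, -7.51). Then |ST| = |T − S| = 38.5.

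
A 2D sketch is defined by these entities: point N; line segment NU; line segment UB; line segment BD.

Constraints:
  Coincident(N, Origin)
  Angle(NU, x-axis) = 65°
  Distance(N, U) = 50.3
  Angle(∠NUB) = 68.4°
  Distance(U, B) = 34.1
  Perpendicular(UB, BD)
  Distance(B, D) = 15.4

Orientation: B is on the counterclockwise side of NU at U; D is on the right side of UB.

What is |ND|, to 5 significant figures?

64.091

∠NUB = 68.4°, so UB runs at 65.0° + (180° − 68.4°) = 176.60° from the x-axis; with |UB| = 34.1, B = U + 34.1·(cos 176.60°, sin 176.60°) = (-12.782, 47.610). UB is perpendicular to BD; with |BD| = 15.4 on the right of UB, D = B + 15.4·(0.059306, 0.99824) = (-11.869, 62.983). Then |ND| = |D − N| = 64.091.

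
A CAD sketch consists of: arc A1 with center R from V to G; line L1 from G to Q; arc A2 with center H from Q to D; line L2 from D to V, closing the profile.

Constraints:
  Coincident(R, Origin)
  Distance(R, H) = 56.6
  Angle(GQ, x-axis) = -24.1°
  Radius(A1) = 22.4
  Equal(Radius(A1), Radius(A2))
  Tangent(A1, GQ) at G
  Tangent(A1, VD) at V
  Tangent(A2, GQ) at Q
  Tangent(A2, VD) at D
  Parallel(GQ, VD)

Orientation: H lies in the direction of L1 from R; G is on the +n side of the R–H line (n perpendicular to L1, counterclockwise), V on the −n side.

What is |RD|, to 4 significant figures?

60.87

The slot axis is L1's direction at -24.1°, so u = (cos -24.1°, sin -24.1°) = (0.9128, -0.4083) and n = (−sin -24.1°, cos -24.1°) = (0.4083, 0.9128). R is at the origin and H lies 56.6 along u from R, so H = 56.6·u = (51.67, -23.11). Tangency of A1 to both parallel lines with radius 22.4 puts G and V at R ± 22.4·n: G = (9.147, 20.45), V = (-9.147, -20.45). Equal radii place Q and D the same way about H: Q = H + 22.4·n = (60.81, -2.664), D = H − 22.4·n = (42.52, -43.56). Then |RD| = |D − R| = 60.87.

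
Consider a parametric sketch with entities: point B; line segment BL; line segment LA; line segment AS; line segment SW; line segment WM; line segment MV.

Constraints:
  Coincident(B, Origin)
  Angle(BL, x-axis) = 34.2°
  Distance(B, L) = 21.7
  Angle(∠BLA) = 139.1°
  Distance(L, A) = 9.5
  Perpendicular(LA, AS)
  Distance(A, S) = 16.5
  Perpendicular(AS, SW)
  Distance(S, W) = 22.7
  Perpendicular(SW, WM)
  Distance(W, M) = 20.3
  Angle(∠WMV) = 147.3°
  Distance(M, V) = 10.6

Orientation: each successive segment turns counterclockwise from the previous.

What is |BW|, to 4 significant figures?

3.938

B is at the origin; BL runs at 34.2° with length 21.7, so L = (17.95, 12.20). ∠BLA = 139.1° gives LA at 75.10° from the x-axis; with |LA| = 9.5, A = (20.39, 21.38). LA ⟂ AS, so AS runs at 165.1°; with |AS| = 16.5, S = (4.445, 25.62). AS is perpendicular to SW, so SW runs at -104.9°; with |SW| = 22.7, W = (-1.392, 3.684). Then |BW| = |W − B| = 3.938.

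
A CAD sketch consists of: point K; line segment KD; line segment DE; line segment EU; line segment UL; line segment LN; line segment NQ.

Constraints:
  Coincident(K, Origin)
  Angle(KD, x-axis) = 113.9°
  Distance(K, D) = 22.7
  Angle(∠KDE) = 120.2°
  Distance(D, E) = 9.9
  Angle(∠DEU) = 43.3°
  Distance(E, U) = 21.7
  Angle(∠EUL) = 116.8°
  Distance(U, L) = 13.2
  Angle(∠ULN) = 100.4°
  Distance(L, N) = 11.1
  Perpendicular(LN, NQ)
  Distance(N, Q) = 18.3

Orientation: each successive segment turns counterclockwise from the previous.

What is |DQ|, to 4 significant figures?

2.923

K is at the origin; KD runs at 113.9° with length 22.7, so D = (-9.197, 20.75). ∠KDE = 120.2° gives DE at 173.7° from the x-axis; with |DE| = 9.9, E = (-19.04, 21.84). ∠DEU = 43.3° gives EU at -49.60° from the x-axis; with |EU| = 21.7, U = (-4.973, 5.315). ∠EUL = 116.8° gives UL at 13.60° from the x-axis; with |UL| = 13.2, L = (7.857, 8.418). ∠ULN = 100.4° gives LN at 93.20° from the x-axis; with |LN| = 11.1, N = (7.238, 19.50). LN is perpendicular to NQ, so NQ runs at -176.8°; with |NQ| = 18.3, Q = (-11.03, 18.48). Then |DQ| = |Q − D| = 2.923.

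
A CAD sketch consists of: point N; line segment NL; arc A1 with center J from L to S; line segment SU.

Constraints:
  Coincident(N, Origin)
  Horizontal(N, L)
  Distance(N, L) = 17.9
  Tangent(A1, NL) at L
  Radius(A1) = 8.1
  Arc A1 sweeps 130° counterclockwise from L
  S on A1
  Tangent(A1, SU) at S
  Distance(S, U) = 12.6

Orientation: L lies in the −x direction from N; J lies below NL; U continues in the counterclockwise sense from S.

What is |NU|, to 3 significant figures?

28.0

On A1, L sits at bearing 90° from J; a 130° counterclockwise sweep puts S at bearing 220°, so S = J + 8.1·(cos 220°, sin 220°) = (-24.1, -13.3). A1 meets SU tangentially, so JS is at right angles to SU, so SU runs along (−sin 220°, cos 220°); with |SU| = 12.6, U = (-16.0, -23.0). Then |NU| = |U − N| = 28.0.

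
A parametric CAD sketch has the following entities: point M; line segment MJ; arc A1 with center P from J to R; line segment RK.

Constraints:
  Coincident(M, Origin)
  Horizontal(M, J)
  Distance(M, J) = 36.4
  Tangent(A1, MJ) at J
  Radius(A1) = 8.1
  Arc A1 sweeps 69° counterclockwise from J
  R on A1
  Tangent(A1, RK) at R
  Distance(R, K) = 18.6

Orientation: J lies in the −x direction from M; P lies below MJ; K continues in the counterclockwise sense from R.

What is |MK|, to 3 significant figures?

55.4

M is at the origin; MJ is horizontal with |MJ| = 36.4 and J on the −x side, so J = (-36.4, 0.00). Since A1 is tangent to MJ there, PJ ⟂ MJ, so P = J + (0, -8.1) = (-36.4, -8.10). On A1, J sits at bearing 90° from P; a 69° counterclockwise sweep puts R at bearing 159°, so R = P + 8.1·(cos 159°, sin 159°) = (-44.0, -5.20). Tangency of A1 to RK means the radius PR is perpendicular to RK, so RK runs along (−sin 159°, cos 159°); with |RK| = 18.6, K = (-50.6, -22.6). Then |MK| = |K − M| = 55.4.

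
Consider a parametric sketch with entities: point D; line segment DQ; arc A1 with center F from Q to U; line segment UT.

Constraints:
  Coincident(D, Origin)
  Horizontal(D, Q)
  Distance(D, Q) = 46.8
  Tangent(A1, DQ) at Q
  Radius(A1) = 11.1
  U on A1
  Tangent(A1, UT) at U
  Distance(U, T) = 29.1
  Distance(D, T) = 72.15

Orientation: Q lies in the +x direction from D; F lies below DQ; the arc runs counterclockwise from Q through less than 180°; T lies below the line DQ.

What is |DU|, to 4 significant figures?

43.77

Checks: ∠(FQ, QD) = 90.00° ✓; |FU| = 11.10 ✓; ∠(FU, UT) = 90.00° ✓; |UT| = 29.10 ✓; |DT| = 72.15 ✓.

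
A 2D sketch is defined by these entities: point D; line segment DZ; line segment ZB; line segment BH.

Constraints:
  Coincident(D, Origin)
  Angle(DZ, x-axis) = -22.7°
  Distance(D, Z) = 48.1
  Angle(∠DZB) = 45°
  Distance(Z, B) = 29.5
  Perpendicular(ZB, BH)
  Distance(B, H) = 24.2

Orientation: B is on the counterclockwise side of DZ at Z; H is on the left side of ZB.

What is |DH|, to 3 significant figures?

10.8

D is at the origin; DZ runs at -22.7° with length 48.1, so Z = 48.1·(cos -22.7°, sin -22.7°) = (44.4, -18.6). ∠DZB = 45.0°, so ZB runs at -22.7° + (180° − 45.0°) = 112° from the x-axis; with |ZB| = 29.5, B = Z + 29.5·(cos 112°, sin 112°) = (33.2, 8.73). The perpendicularity gives BH at right angles to ZB; with |BH| = 24.2 on the left of ZB, H = B + 24.2·(-0.925, -0.379) = (10.8, -0.451). Then |DH| = |H − D| = 10.8.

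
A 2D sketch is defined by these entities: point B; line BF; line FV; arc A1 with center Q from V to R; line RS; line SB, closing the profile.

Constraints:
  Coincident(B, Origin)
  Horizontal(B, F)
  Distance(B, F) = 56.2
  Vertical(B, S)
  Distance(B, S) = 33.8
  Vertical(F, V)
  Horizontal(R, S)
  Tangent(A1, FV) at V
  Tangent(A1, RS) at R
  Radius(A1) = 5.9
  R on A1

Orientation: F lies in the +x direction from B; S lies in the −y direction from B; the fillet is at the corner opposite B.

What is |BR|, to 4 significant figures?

60.60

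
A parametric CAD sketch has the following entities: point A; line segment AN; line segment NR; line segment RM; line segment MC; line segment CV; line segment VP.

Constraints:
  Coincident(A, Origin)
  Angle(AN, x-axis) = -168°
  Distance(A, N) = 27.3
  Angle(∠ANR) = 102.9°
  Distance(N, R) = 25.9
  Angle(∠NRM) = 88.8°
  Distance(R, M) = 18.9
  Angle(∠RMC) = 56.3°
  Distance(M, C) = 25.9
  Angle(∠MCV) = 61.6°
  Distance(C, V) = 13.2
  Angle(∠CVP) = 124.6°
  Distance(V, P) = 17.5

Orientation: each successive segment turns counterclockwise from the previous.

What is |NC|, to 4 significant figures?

5.898

A is at the origin; AN runs at -168.0° with length 27.3, so N = (-26.70, -5.676). ∠ANR = 102.9° gives NR at -90.90° from the x-axis; with |NR| = 25.9, R = (-27.11, -31.57). ∠NRM = 88.8° gives RM at 0.3000° from the x-axis; with |RM| = 18.9, M = (-8.211, -31.47). ∠RMC = 56.3° gives MC at 124.0° from the x-axis; with |MC| = 25.9, C = (-22.69, -10.00). Then |NC| = |C − N| = 5.898.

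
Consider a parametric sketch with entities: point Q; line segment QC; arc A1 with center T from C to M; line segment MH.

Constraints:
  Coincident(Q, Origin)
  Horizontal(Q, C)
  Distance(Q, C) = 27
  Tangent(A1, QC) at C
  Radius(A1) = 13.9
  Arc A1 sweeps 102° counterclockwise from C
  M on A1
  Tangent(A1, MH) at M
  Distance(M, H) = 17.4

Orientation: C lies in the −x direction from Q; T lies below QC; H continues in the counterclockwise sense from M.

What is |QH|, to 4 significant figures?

50.11

On A1, C sits at bearing 90° from T; a 102° counterclockwise sweep puts M at bearing 192°, so M = T + 13.9·(cos 192°, sin 192°) = (-40.60, -16.79). The tangent condition forces TM to be normal to MH, so MH runs along (−sin 192°, cos 192°); with |MH| = 17.4, H = (-36.98, -33.81). Then |QH| = |H − Q| = 50.11.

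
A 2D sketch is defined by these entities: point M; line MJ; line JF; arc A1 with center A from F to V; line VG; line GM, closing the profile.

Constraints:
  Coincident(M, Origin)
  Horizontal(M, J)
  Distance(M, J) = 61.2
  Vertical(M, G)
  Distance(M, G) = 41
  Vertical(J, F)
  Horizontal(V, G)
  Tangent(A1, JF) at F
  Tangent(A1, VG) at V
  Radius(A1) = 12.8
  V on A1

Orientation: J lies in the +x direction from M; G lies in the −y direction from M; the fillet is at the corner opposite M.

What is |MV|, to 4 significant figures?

63.43

M is at the origin; M and J share the same y with |MJ| = 61.2 and J on the +x side, so J = (61.20, 0.000). MG is vertical with |MG| = 41.0 and G on the −y side, so G = (0.000, -41.00). The virtual corner opposite M is at (61.20, -41.00). Tangency of A1 to JF means the radius AF is perpendicular to JF and A1 meets VG tangentially, so AV is at right angles to VG, with radius 12.8, so the center A sits 12.8 in from both sides at A = (48.40, -28.20). That places the tangent points at F = (61.20, -28.20) on JF and V = (48.40, -41.00) on VG. Then |MV| = |V − M| = 63.43.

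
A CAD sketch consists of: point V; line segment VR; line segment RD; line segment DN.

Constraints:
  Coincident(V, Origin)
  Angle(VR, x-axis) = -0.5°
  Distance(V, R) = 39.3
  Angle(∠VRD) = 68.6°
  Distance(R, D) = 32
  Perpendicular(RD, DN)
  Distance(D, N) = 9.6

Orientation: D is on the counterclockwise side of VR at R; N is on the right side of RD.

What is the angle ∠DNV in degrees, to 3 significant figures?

20.9°

V is at the origin; VR runs at -0.5° with length 39.3, so R = 39.3·(cos -0.5°, sin -0.5°) = (39.3, -0.343). ∠VRD = 68.6°, so RD runs at -0.5° + (180° − 68.6°) = 111° from the x-axis; with |RD| = 32.0, D = R + 32.0·(cos 111°, sin 111°) = (27.9, 29.6). The perpendicularity gives DN at right angles to RD; with |DN| = 9.6 on the right of RD, N = D + 9.6·(0.934, 0.357) = (36.9, 33.0). Then cos ∠DNV = ND·NV / (|ND||NV|), giving 20.9°.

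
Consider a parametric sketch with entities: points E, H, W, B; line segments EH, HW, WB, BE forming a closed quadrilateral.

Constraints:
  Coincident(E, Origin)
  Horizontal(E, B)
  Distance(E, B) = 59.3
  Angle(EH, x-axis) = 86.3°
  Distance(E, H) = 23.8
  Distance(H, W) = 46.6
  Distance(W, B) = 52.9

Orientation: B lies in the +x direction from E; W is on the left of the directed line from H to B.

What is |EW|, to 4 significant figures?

63.85

Checks: |HW| = 46.60 ✓; |WB| = 52.90 ✓.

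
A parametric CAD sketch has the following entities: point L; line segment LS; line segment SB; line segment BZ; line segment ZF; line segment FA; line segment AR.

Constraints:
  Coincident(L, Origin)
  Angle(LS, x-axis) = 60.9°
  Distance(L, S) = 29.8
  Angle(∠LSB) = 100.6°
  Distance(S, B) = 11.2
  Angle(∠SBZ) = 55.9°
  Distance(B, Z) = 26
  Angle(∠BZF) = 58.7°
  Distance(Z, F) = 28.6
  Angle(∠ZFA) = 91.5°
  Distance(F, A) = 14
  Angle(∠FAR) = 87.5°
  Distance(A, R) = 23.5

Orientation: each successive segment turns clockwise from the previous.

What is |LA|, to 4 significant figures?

40.02

L is at the origin; LS runs at 60.9° with length 29.8, so S = (14.49, 26.04). ∠LSB = 100.6° gives SB at -18.50° from the x-axis; with |SB| = 11.2, B = (25.11, 22.48). ∠SBZ = 55.9° gives BZ at -142.6° from the x-axis; with |BZ| = 26.0, Z = (4.459, 6.693). ∠BZF = 58.7° gives ZF at 96.10° from the x-axis; with |ZF| = 28.6, F = (1.420, 35.13). ∠ZFA = 91.5° gives FA at 7.600° from the x-axis; with |FA| = 14.0, A = (15.30, 36.98). Then |LA| = |A − L| = 40.02.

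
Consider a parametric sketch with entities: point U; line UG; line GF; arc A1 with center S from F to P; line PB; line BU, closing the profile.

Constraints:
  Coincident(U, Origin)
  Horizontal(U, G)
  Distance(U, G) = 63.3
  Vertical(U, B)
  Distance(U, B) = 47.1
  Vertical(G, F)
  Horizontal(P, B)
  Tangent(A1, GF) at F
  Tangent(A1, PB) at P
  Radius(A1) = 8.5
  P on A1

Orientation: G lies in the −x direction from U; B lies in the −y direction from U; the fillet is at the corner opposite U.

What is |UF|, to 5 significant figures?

74.141

U is at the origin; U and G share the same y with |UG| = 63.3 and G on the −x side, so G = (-63.300, 0.0000). UB is vertical with |UB| = 47.1 and B on the −y side, so B = (0.0000, -47.100). The virtual corner opposite U is at (-63.300, -47.100). A1 meets GF tangentially, so SF is at right angles to GF and the tangent condition forces SP to be normal to PB, with radius 8.5, so the center S sits 8.5 in from both sides at S = (-54.800, -38.600). That places the tangent points at F = (-63.300, -38.600) on GF and P = (-54.800, -47.100) on PB. Then |UF| = |F − U| = 74.141.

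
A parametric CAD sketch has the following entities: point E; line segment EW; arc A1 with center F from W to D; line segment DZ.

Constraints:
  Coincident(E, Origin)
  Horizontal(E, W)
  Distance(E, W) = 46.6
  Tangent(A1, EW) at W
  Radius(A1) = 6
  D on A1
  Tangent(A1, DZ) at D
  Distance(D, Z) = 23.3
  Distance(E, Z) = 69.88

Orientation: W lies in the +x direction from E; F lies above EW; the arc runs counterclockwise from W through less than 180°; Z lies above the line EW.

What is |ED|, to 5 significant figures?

50.776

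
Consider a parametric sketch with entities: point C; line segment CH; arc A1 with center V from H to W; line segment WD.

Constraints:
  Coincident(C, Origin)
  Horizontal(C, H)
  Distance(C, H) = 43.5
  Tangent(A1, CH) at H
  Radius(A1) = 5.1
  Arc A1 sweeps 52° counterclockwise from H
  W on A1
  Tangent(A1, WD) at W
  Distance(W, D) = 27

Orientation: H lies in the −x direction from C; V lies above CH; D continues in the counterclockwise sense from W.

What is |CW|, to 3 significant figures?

39.5

C is at the origin; CH is horizontal with |CH| = 43.5 and H on the −x side, so H = (-43.5, 0.00). The tangent condition forces VH to be normal to CH, so V = H + (0, 5.1) = (-43.5, 5.10). On A1, H sits at bearing -90° from V; a 52° counterclockwise sweep puts W at bearing -38°, so W = V + 5.1·(cos -38°, sin -38°) = (-39.5, 1.96). Then |CW| = |W − C| = 39.5.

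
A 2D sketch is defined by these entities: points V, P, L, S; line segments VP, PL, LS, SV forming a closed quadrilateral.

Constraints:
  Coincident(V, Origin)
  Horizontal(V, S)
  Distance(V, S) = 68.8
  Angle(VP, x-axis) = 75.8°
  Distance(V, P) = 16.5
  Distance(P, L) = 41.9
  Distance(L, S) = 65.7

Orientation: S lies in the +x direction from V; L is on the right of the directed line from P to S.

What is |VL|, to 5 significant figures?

27.001

V is at the origin; VS is horizontal with |VS| = 68.8 and S in +x, so S = (68.8, 0). VP runs at 75.8° with |VP| = 16.5, so P = (4.0476, 15.996). L is determined by |PL| = 41.9 and |LS| = 65.7 together: it lies at the intersection of circle(P, 41.9) and circle(S, 65.7). With |PS| = 66.699, the foot of the radical line on PS is 14.152 from P and the perpendicular offset is √(41.9² − 14.152²) = 39.438. Taking the right-of-PS solution: L = (8.3287, -25.685).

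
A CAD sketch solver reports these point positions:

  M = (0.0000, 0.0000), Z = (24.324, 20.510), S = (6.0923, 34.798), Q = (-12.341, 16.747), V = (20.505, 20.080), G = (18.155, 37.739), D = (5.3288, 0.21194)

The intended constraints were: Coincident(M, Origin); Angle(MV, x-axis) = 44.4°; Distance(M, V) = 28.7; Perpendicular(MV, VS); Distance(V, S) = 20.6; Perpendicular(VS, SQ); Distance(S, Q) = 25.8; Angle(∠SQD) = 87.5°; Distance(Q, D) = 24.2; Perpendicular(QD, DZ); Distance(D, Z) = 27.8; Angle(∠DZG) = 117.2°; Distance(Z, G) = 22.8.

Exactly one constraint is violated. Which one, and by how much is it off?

Distance(Z, G) = 22.8 — off by 4.50.

M = (0.00, 0.00) ✓; MV at 44.40° ✓; |MV| = 28.70 ✓; ∠(MV, VS) = 90.00° ✓; |VS| = 20.60 ✓; ∠(VS, SQ) = 90.00° ✓; |SQ| = 25.80 ✓; ∠SQD = 87.50° ✓; |QD| = 24.20 ✓; ∠(QD, DZ) = 90.00° ✓; |DZ| = 27.80 ✓; ∠DZG = 117.2° ✓; |ZG| = 18.30 ✗.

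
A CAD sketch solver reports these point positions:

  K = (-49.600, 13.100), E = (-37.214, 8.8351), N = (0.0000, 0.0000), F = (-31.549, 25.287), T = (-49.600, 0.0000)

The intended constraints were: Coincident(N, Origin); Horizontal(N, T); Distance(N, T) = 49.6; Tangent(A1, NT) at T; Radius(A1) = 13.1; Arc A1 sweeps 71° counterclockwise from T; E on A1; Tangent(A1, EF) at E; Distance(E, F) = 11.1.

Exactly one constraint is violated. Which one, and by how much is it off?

Distance(E, F) = 11.1 — off by 6.30.

N = (0.00, 0.00) ✓; N.y = 0.00, T.y = 0.00 ✓; |NT| = 49.60 ✓; ∠(KT, TN) = 90.00° ✓; |KT| = 13.10 ✓; bearing(K→E) − bearing(K→T) = 71.00° ✓; |KE| = 13.10 ✓; ∠(KE, EF) = 90.00° ✓; |EF| = 17.40 ✗.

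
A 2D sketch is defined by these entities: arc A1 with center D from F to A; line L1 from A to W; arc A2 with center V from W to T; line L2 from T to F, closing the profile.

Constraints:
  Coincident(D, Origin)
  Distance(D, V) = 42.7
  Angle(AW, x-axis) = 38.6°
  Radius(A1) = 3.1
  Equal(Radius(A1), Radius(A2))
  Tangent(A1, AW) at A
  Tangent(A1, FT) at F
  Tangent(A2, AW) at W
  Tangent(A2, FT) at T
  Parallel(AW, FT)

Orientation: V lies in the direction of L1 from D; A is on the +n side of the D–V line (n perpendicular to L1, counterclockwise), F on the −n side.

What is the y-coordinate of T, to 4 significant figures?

24.22

The slot axis is L1's direction at 38.6°, so u = (cos 38.6°, sin 38.6°) = (0.7815, 0.6239) and n = (−sin 38.6°, cos 38.6°) = (-0.6239, 0.7815). D is at the origin and V lies 42.7 along u from D, so V = 42.7·u = (33.37, 26.64). Tangency of A1 to both parallel lines with radius 3.1 puts A and F at D ± 3.1·n: A = (-1.934, 2.423), F = (1.934, -2.423). Equal radii place W and T the same way about V: W = V + 3.1·n = (31.44, 29.06), T = V − 3.1·n = (35.30, 24.22). So T.y = 24.22.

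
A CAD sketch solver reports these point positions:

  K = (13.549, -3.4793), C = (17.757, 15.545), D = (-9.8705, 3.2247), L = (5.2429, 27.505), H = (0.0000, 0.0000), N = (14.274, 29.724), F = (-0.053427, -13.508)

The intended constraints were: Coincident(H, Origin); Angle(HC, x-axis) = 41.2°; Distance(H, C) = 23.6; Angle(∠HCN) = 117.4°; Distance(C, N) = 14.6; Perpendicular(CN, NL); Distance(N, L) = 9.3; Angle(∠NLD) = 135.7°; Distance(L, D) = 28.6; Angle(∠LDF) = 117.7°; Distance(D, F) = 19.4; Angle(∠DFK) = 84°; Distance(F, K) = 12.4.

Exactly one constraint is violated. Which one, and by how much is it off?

Distance(F, K) = 12.4 — off by 4.50.

H = (0.00, 0.00) ✓; HC at 41.20° ✓; |HC| = 23.60 ✓; ∠HCN = 117.4° ✓; |CN| = 14.60 ✓; ∠(CN, NL) = 90.00° ✓; |NL| = 9.300 ✓; ∠NLD = 135.7° ✓; |LD| = 28.60 ✓; ∠LDF = 117.7° ✓; |DF| = 19.40 ✓; ∠DFK = 84.00° ✓; |FK| = 16.90 ✗.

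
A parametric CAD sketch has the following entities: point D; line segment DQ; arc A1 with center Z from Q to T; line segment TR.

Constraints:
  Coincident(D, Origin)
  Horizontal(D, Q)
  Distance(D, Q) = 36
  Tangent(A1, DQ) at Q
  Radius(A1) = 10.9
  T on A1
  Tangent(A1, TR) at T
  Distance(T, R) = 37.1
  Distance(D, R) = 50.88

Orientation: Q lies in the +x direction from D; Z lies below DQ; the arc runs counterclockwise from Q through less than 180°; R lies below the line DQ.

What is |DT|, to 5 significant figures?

26.948

Checks: ∠(ZQ, QD) = 90.00° ✓; |ZQ| = 10.90 ✓; |ZT| = 10.90 ✓; ∠(ZT, TR) = 90.00° ✓; |TR| = 37.10 ✓; |DR| = 50.88 ✓.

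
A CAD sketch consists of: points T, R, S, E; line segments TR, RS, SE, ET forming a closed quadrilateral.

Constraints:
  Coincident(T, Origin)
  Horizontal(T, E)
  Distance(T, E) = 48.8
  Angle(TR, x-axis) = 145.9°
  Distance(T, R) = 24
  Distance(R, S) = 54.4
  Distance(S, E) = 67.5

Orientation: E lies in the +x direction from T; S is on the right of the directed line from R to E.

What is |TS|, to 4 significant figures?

39.67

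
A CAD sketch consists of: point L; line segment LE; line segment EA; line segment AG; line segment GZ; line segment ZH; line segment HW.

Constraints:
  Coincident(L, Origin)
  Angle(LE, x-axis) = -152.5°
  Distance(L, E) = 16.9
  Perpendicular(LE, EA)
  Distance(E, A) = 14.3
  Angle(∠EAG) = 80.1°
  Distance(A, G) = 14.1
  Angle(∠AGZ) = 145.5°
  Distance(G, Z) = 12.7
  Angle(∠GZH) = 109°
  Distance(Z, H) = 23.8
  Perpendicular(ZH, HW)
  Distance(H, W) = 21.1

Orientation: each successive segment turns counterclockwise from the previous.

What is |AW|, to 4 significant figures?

24.58

∠GZH = 109.0° gives ZH at 142.9° from the x-axis; with |ZH| = 23.8, H = (-12.22, 14.50). The perpendicularity gives HW at right angles to ZH, so HW runs at -127.1°; with |HW| = 21.1, W = (-24.95, -2.325). Then |AW| = |W − A| = 24.58.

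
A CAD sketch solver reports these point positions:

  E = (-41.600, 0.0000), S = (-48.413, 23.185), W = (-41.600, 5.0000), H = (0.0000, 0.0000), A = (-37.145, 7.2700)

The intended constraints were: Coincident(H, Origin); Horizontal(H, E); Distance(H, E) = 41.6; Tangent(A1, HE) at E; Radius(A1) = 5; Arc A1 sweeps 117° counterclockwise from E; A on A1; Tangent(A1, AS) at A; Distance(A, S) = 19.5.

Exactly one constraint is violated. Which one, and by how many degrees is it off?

Tangent(A1, AS) at A — off by 8.30°.

H = (0.00, 0.00) ✓; H.y = 0.00, E.y = 0.00 ✓; |HE| = 41.60 ✓; ∠(WE, EH) = 90.00° ✓; |WE| = 5.000 ✓; bearing(W→A) − bearing(W→E) = 117.0° ✓; |WA| = 5.000 ✓; ∠(WA, AS) = 81.70° ✗; |AS| = 19.50 ✓.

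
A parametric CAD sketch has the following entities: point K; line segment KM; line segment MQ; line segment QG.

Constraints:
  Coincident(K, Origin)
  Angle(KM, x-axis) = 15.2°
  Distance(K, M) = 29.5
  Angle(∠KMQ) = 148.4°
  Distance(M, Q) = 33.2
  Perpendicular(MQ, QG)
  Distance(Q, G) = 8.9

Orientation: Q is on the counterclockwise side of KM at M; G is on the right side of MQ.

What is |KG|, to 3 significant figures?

63.2

∠KMQ = 148.4°, so MQ runs at 15.2° + (180° − 148.4°) = 46.8° from the x-axis; with |MQ| = 33.2, Q = M + 33.2·(cos 46.8°, sin 46.8°) = (51.2, 31.9). The perpendicularity gives QG at right angles to MQ; with |QG| = 8.9 on the right of MQ, G = Q + 8.9·(0.729, -0.685) = (57.7, 25.8). Then |KG| = |G − K| = 63.2.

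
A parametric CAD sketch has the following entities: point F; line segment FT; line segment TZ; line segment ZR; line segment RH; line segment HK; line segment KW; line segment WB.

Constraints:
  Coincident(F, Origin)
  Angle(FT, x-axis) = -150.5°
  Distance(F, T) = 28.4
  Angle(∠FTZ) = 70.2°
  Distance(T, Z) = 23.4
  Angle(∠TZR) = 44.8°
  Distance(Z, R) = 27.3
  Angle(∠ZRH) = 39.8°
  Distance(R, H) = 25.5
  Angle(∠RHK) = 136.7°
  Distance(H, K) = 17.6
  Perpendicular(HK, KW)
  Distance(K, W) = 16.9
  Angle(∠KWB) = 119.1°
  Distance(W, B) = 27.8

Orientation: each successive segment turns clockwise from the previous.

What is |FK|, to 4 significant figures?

45.60

∠ZRH = 39.8° gives RH at -175.7° from the x-axis; with |RH| = 25.5, H = (-31.86, -8.685). ∠RHK = 136.7° gives HK at 141.0° from the x-axis; with |HK| = 17.6, K = (-45.54, 2.392). Then |FK| = |K − F| = 45.60.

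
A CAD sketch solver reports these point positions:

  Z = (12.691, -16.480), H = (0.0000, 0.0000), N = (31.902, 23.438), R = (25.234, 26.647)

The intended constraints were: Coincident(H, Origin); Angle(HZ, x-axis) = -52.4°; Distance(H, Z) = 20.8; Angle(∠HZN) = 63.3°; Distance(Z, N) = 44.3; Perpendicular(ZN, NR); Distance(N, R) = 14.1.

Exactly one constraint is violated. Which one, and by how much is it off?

Distance(N, R) = 14.1 — off by 6.70.

H = (0.00, 0.00) ✓; HZ at -52.40° ✓; |HZ| = 20.80 ✓; ∠HZN = 63.30° ✓; |ZN| = 44.30 ✓; ∠(ZN, NR) = 90.00° ✓; |NR| = 7.400 ✗.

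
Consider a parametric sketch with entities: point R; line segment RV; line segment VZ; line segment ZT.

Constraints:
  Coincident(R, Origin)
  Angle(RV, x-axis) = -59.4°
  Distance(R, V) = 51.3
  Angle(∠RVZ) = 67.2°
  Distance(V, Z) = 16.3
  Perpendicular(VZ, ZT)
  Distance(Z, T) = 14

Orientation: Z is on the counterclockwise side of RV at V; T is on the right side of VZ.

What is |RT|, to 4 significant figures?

61.40

R is at the origin; RV runs at -59.4° with length 51.3, so V = 51.3·(cos -59.4°, sin -59.4°) = (26.11, -44.16). ∠RVZ = 67.2°, so VZ runs at -59.4° + (180° − 67.2°) = 53.40° from the x-axis; with |VZ| = 16.3, Z = V + 16.3·(cos 53.40°, sin 53.40°) = (35.83, -31.07). The perpendicularity gives ZT at right angles to VZ; with |ZT| = 14.0 on the right of VZ, T = Z + 14.0·(0.8028, -0.5962) = (47.07, -39.42). Then |RT| = |T − R| = 61.40.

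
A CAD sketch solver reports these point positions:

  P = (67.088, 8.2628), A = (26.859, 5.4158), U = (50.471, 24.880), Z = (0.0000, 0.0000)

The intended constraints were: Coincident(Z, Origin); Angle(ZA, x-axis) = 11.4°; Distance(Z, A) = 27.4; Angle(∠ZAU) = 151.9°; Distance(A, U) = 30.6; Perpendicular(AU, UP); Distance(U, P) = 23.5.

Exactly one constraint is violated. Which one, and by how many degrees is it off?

Perpendicular(AU, UP) — off by 5.50°.

Z = (0.00, 0.00) ✓; ZA at 11.40° ✓; |ZA| = 27.40 ✓; ∠ZAU = 151.9° ✓; |AU| = 30.60 ✓; ∠(AU, UP) = 84.50° ✗; |UP| = 23.50 ✓.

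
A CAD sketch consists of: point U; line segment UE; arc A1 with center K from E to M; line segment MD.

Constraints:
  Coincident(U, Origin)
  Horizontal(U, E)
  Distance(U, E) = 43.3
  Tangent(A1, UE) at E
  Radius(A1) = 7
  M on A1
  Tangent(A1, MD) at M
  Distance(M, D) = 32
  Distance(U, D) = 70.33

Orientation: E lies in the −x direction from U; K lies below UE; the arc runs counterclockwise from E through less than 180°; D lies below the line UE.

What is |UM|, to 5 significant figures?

50.026

U is at the origin; U and E share the same y with |UE| = 43.3 and E on the −x side, so E = (-43.300, 0.0000). The tangent condition forces KE to be normal to UE, so K = E + (0, -7) = (-43.300, -7.0000). Since KM ⟂ MD (tangency), |KD| = √(7.0² + 32.0²) = 32.757 regardless of where M sits on A1. So D lies on both circle(U, 70.33) and circle(K, 32.757); the below-UE intersection is D = (-61.397, -34.304). M is the foot of the tangent from D: M = (-49.826, -4.4690).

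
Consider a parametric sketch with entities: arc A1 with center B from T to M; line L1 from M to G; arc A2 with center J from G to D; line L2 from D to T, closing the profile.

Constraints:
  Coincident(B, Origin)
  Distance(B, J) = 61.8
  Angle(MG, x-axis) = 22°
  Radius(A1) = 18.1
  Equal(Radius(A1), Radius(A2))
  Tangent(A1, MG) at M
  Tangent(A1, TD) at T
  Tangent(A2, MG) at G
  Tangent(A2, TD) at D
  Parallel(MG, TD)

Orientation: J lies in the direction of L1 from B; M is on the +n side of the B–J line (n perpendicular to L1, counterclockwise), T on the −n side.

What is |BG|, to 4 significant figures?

64.40

Tangency of A1 to both parallel lines with radius 18.1 puts M and T at B ± 18.1·n: M = (-6.780, 16.78), T = (6.780, -16.78). Equal radii place G and D the same way about J: G = J + 18.1·n = (50.52, 39.93), D = J − 18.1·n = (64.08, 6.369). Then |BG| = |G − B| = 64.40.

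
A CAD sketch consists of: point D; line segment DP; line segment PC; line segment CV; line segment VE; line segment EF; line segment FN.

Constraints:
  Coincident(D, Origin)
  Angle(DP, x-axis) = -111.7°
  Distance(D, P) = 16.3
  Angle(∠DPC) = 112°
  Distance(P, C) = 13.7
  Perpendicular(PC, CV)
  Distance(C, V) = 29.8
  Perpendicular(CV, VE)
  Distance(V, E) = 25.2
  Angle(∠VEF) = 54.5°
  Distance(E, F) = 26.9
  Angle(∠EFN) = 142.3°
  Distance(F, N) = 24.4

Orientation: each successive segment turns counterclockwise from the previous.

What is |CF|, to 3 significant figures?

12.4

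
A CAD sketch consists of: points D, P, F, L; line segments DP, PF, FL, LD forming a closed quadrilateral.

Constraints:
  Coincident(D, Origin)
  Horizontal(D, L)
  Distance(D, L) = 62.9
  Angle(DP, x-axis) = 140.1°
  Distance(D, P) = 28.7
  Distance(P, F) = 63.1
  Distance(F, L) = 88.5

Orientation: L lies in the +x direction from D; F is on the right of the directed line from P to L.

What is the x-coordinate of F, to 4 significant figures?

-13.80

D is at the origin; DL is horizontal with |DL| = 62.9 and L in +x, so L = (62.9, 0). DP runs at 140.1° with |DP| = 28.7, so P = (-22.02, 18.41). F is determined by |PF| = 63.1 and |FL| = 88.5 together: it lies at the intersection of circle(P, 63.1) and circle(L, 88.5). With |PL| = 86.89, the foot of the radical line on PL is 21.29 from P and the perpendicular offset is √(63.1² − 21.29²) = 59.40. Taking the right-of-PL solution: F = (-13.80, -44.15).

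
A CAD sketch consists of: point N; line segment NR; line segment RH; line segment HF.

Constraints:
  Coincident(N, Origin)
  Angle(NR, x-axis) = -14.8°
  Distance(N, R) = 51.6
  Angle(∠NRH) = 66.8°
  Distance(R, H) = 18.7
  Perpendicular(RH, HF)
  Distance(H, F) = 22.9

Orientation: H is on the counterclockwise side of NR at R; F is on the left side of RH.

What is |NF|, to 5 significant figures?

24.581

N is at the origin; NR runs at -14.8° with length 51.6, so R = 51.6·(cos -14.8°, sin -14.8°) = (49.888, -13.181). ∠NRH = 66.8°, so RH runs at -14.8° + (180° − 66.8°) = 98.400° from the x-axis; with |RH| = 18.7, H = R + 18.7·(cos 98.400°, sin 98.400°) = (47.156, 5.3184). RH ⟂ HF; with |HF| = 22.9 on the left of RH, F = H + 22.9·(-0.98927, -0.14608) = (24.502, 1.9731). Then |NF| = |F − N| = 24.581.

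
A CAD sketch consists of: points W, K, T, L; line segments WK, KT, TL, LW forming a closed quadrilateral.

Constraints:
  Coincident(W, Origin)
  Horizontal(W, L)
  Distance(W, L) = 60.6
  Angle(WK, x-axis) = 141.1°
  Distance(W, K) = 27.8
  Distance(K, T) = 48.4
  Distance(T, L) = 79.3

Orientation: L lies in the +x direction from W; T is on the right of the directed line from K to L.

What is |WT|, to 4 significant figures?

32.71

W is at the origin; WL is horizontal with |WL| = 60.6 and L in +x, so L = (60.6, 0). WK runs at 141.1° with |WK| = 27.8, so K = (-21.64, 17.46). T is determined by |KT| = 48.4 and |TL| = 79.3 together: it lies at the intersection of circle(K, 48.4) and circle(L, 79.3). With |KL| = 84.07, the foot of the radical line on KL is 18.57 from K and the perpendicular offset is √(48.4² − 18.57²) = 44.70. Taking the right-of-KL solution: T = (-12.76, -30.12).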